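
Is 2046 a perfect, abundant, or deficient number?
abundant

Proper divisors of 2046: sum = 1 + 2 + 3 + 6 + 11 + 22 + 31 + 33 + 62 + 66 + 93 + 186 + 341 + 682 + 1023 = 2562
Since 2562 > 2046, 2046 is abundant.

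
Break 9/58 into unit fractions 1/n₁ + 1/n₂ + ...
1/7 + 1/82 + 1/8323

Greedy algorithm:
9/58: ceiling(58/9) = 7, use 1/7
5/406: ceiling(406/5) = 82, use 1/82
1/8323: ceiling(8323/1) = 8323, use 1/8323
Result: 9/58 = 1/7 + 1/82 + 1/8323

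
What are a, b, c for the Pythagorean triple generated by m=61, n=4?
(3705, 488, 3737)

Euclid's formula: a = m² - n², b = 2mn, c = m² + n²
m = 61, n = 4
a = 61² - 4² = 3721 - 16 = 3705
b = 2 × 61 × 4 = 488
c = 61² + 4² = 3721 + 16 = 3737
Verification: 3705² + 488² = 13727025 + 238144 = 13965169 = 3737² ✓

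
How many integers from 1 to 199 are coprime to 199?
198

199 = 199
φ(n) = n × ∏(1 - 1/p) for each prime p dividing n
φ(199) = 199 × (1 - 1/199) = 198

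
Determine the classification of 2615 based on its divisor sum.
deficient

Proper divisors of 2615: sum = 1 + 5 + 523 = 529
Since 529 < 2615, 2615 is deficient.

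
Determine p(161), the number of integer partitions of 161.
118159068427

p(n) counts ways to write n as a sum of positive integers (order ignored).
Euler's pentagonal recurrence: p(k) = p(k-1) + p(k-2) - p(k-5) - p(k-7) + p(k-12) + p(k-15) - ... (offsets j(3j∓1)/2, signs ++--, p(0)=1, p(<0)=0).
DP table for k = 0..160: p(0)=1, p(1)=1, p(2)=2, p(3)=3, p(4)=5, p(5)=7, p(6)=11, p(7)=15, p(8)=22, p(9)=30, p(10)=42, p(11)=56, p(12)=77, p(13)=101, p(14)=135, p(15)=176, p(16)=231, p(17)=297, p(18)=385, p(19)=490, p(20)=627, p(21)=792, p(22)=1002, p(23)=1255, p(24)=1575, p(25)=1958, p(26)=2436, p(27)=3010, p(28)=3718, p(29)=4565, p(30)=5604, p(31)=6842, p(32)=8349, p(33)=10143, p(34)=12310, p(35)=14883, p(36)=17977, p(37)=21637, p(38)=26015, p(39)=31185, p(40)=37338, p(41)=44583, p(42)=53174, p(43)=63261, p(44)=75175, p(45)=89134, p(46)=105558, p(47)=124754, p(48)=147273, p(49)=173525, p(50)=204226, p(51)=239943, p(52)=281589, p(53)=329931, p(54)=386155, p(55)=451276, p(56)=526823, p(57)=614154, p(58)=715220, p(59)=831820, p(60)=966467, p(61)=1121505, p(62)=1300156, p(63)=1505499, p(64)=1741630, p(65)=2012558, p(66)=2323520, p(67)=2679689, p(68)=3087735, p(69)=3554345, p(70)=4087968, p(71)=4697205, p(72)=5392783, p(73)=6185689, p(74)=7089500, p(75)=8118264, p(76)=9289091, p(77)=10619863, p(78)=12132164, p(79)=13848650, p(80)=15796476, p(81)=18004327, p(82)=20506255, p(83)=23338469, p(84)=26543660, p(85)=30167357, p(86)=34262962, p(87)=38887673, p(88)=44108109, p(89)=49995925, p(90)=56634173, p(91)=64112359, p(92)=72533807, p(93)=82010177, p(94)=92669720, p(95)=104651419, p(96)=118114304, p(97)=133230930, p(98)=150198136, p(99)=169229875, p(100)=190569292, p(101)=214481126, p(102)=241265379, p(103)=271248950, p(104)=304801365, p(105)=342325709, p(106)=384276336, p(107)=431149389, p(108)=483502844, p(109)=541946240, p(110)=607163746, p(111)=679903203, p(112)=761002156, p(113)=851376628, p(114)=952050665, p(115)=1064144451, p(116)=1188908248, p(117)=1327710076, p(118)=1482074143, p(119)=1653668665, p(120)=1844349560, p(121)=2056148051, p(122)=2291320912, p(123)=2552338241, p(124)=2841940500, p(125)=3163127352, p(126)=3519222692, p(127)=3913864295, p(128)=4351078600, p(129)=4835271870, p(130)=5371315400, p(131)=5964539504, p(132)=6620830889, p(133)=7346629512, p(134)=8149040695, p(135)=9035836076, p(136)=10015581680, p(137)=11097645016, p(138)=12292341831, p(139)=13610949895, p(140)=15065878135, p(141)=16670689208, p(142)=18440293320, p(143)=20390982757, p(144)=22540654445, p(145)=24908858009, p(146)=27517052599, p(147)=30388671978, p(148)=33549419497, p(149)=37027355200, p(150)=40853235313, p(151)=45060624582, p(152)=49686288421, p(153)=54770336324, p(154)=60356673280, p(155)=66493182097, p(156)=73232243759, p(157)=80630964769, p(158)=88751778802, p(159)=97662728555, p(160)=107438159466.
Final step: p(161) = p(160) + p(159) - p(156) - p(154) + p(149) + p(146) - p(139) - p(135) + p(126) + p(121) - p(110) - p(104) + p(91) + p(84) - p(69) - p(61) + p(44) + p(35) - p(16) - p(6)
= 107438159466 + 97662728555 - 73232243759 - 60356673280 + 37027355200 + 27517052599 - 13610949895 - 9035836076 + 3519222692 + 2056148051 - 607163746 - 304801365 + 64112359 + 26543660 - 3554345 - 1121505 + 75175 + 14883 - 231 - 11
= 118159068427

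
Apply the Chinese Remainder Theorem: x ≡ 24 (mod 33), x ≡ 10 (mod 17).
486

Using Chinese Remainder Theorem:
M = 33 × 17 = 561
M1 = 17, M2 = 33
y1 = 17^(-1) mod 33 = 2
y2 = 33^(-1) mod 17 = 16
x = (24×17×2 + 10×33×16) mod 561 = 486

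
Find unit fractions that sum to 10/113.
1/12 + 1/194 + 1/131532

Greedy algorithm:
10/113: ceiling(113/10) = 12, use 1/12
7/1356: ceiling(1356/7) = 194, use 1/194
1/131532: ceiling(131532/1) = 131532, use 1/131532
Result: 10/113 = 1/12 + 1/194 + 1/131532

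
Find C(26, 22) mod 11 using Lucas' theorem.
1

Using Lucas' theorem:
Write n=26 and k=22 in base 11:
n in base 11: [2, 4]
k in base 11: [2, 0]
C(26,22) mod 11 = ∏ C(n_i, k_i) mod 11
Digit binomials (mod 11): C(2,2) = 1; C(4,0) = 1
Product: 1 × 1 = 1 ≡ 1 (mod 11)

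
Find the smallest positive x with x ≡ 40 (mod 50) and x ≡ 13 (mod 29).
390

Using Chinese Remainder Theorem:
M = 50 × 29 = 1450
M1 = 29, M2 = 50
y1 = 29^(-1) mod 50 = 19
y2 = 50^(-1) mod 29 = 18
x = (40×29×19 + 13×50×18) mod 1450 = 390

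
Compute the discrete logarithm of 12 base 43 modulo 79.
75

Baby-step giant-step with step n = ⌈√79⌉ = 9.
Baby steps 43^j mod 79 (j:value) for j=0..8: 0:1, 1:43, 2:32, 3:33, 4:76, 5:29, 6:62, 7:59, 8:9.
Giant-step multiplier: 43^(-9) ≡ 43^(78-9) = 43^69 ≡ 69 (mod 79).
Giant steps γ_i = 12·69^i mod 79: γ_0=12, γ_1=38, γ_2=15, γ_3=8, γ_4=78, γ_5=10, γ_6=58, γ_7=52, γ_8=33 (in table at j=3).
x = i·n + j = 8·9 + 3 = 75.
Check: 43^75 ≡ 12 (mod 79).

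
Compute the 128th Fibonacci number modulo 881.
162

Matrix identity: Q^n = [[F_(n+1), F_n], [F_n, F_(n-1)]] with Q = [[1,1],[1,0]].
n = 128 = 10000000₂. Square-and-multiply, entries mod 881:
Q^1 = [[1,1],[1,0]]
Q^2 = (Q^1)² = [[2,1],[1,1]]
Q^4 = (Q^2)² = [[5,3],[3,2]]
Q^8 = (Q^4)² = [[34,21],[21,13]]
Q^16 = (Q^8)² = [[716,106],[106,610]]
Q^32 = (Q^16)² = [[578,477],[477,101]]
Q^64 = (Q^32)² = [[416,556],[556,741]]
Q^128 = (Q^64)² = [[285,162],[162,123]]
F_128 mod 881 = Q^128[0][1] = 162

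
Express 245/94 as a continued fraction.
[2; 1, 1, 1, 1, 5, 1, 2]

Euclidean algorithm steps:
245 = 2 × 94 + 57
94 = 1 × 57 + 37
57 = 1 × 37 + 20
37 = 1 × 20 + 17
20 = 1 × 17 + 3
17 = 5 × 3 + 2
3 = 1 × 2 + 1
2 = 2 × 1 + 0
Continued fraction: [2; 1, 1, 1, 1, 5, 1, 2]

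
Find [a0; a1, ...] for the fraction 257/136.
[1; 1, 8, 15]

Euclidean algorithm steps:
257 = 1 × 136 + 121
136 = 1 × 121 + 15
121 = 8 × 15 + 1
15 = 15 × 1 + 0
Continued fraction: [1; 1, 8, 15]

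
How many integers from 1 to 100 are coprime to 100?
40

100 = 2^2 × 5^2
φ(n) = n × ∏(1 - 1/p) for each prime p dividing n
φ(100) = 100 × (1 - 1/2) × (1 - 1/5) = 40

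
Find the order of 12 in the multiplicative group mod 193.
24

193 is prime, so ord(12) divides φ(193) = 192.
Divisors of 192: 1, 2, 3, 4, 6, 8, 12, 16, 24, 32, 48, 64, 96, 192.
Repeated squaring: 12^1 ≡ 12, 12^2 ≡ 144, 12^4 ≡ 85, 12^8 ≡ 84, 12^16 ≡ 108, 12^32 ≡ 84, 12^64 ≡ 108, 12^128 ≡ 84 (mod 193).
Test 12^d mod 193 for each divisor d in increasing order:
12^1 ≡ 12
12^2 ≡ 144
12^3 = 12^2·12^1 ≡ 184
12^4 ≡ 85
12^6 = 12^4·12^2 ≡ 81
12^8 ≡ 84
12^12 = 12^8·12^4 ≡ 192
12^16 ≡ 108
12^24 = 12^16·12^8 ≡ 1  ← first divisor giving 1
The order is 24.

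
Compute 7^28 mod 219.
211

Repeated squaring. Binary of 28 = 11100.
7^1 ≡ 7 (mod 219); 7^2 ≡ 49 (mod 219); 7^4 ≡ 211 (mod 219); 7^8 ≡ 64 (mod 219); 7^16 ≡ 154 (mod 219)
7^28 = 7^4 × 7^8 × 7^16 ≡ 211 (mod 219)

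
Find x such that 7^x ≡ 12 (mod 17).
7

Baby-step giant-step with step n = ⌈√17⌉ = 5.
Baby steps 7^j mod 17 (j:value) for j=0..4: 0:1, 1:7, 2:15, 3:3, 4:4.
Giant-step multiplier: 7^(-5) ≡ 7^(16-5) = 7^11 ≡ 14 (mod 17).
Giant steps γ_i = 12·14^i mod 17: γ_0=12, γ_1=15 (in table at j=2).
x = i·n + j = 1·5 + 2 = 7.
Check: 7^7 ≡ 12 (mod 17).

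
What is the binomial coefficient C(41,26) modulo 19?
0

Using Lucas' theorem:
Write n=41 and k=26 in base 19:
n in base 19: [2, 3]
k in base 19: [1, 7]
C(41,26) mod 19 = ∏ C(n_i, k_i) mod 19
Digit binomials (mod 19): C(2,1) = 2; C(3,7) = 0 (k_i > n_i)
Product: 2 × 0 = 0 ≡ 0 (mod 19)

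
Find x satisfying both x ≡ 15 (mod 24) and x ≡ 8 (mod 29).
327

Using Chinese Remainder Theorem:
M = 24 × 29 = 696
M1 = 29, M2 = 24
y1 = 29^(-1) mod 24 = 5
y2 = 24^(-1) mod 29 = 23
x = (15×29×5 + 8×24×23) mod 696 = 327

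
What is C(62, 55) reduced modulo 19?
0

Using Lucas' theorem:
Write n=62 and k=55 in base 19:
n in base 19: [3, 5]
k in base 19: [2, 17]
C(62,55) mod 19 = ∏ C(n_i, k_i) mod 19
Digit binomials (mod 19): C(3,2) = 3; C(5,17) = 0 (k_i > n_i)
Product: 3 × 0 = 0 ≡ 0 (mod 19)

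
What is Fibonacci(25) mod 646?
89

Matrix identity: Q^n = [[F_(n+1), F_n], [F_n, F_(n-1)]] with Q = [[1,1],[1,0]].
n = 25 = 11001₂. Square-and-multiply, entries mod 646:
Q^1 = [[1,1],[1,0]]
Q^3 = (Q^1)²·Q = [[3,2],[2,1]]
Q^6 = (Q^3)² = [[13,8],[8,5]]
Q^12 = (Q^6)² = [[233,144],[144,89]]
Q^25 = (Q^12)²·Q = [[591,89],[89,502]]
F_25 mod 646 = Q^25[0][1] = 89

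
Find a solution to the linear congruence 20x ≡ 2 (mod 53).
x ≡ 16 (mod 53)

gcd(20, 53) = 1, which divides 2, so solutions exist.
Find 20^(-1) mod 53 by the extended Euclidean algorithm:
53 = 2 × 20 + 13  ⟹  13 = (1)·53 + (-2)·20
20 = 1 × 13 + 7  ⟹  7 = (-1)·53 + (3)·20
13 = 1 × 7 + 6  ⟹  6 = (2)·53 + (-5)·20
7 = 1 × 6 + 1  ⟹  1 = (-3)·53 + (8)·20
So (8)·20 ≡ 1 (mod 53), i.e. 20^(-1) ≡ 8 (mod 53).
x ≡ 8 × 2 = 16 ≡ 16 (mod 53).
Check: 20 × 16 = 320 ≡ 2 (mod 53).
Unique solution: x ≡ 16 (mod 53)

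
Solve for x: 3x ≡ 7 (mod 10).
x ≡ 9 (mod 10)

gcd(3, 10) = 1, which divides 7, so solutions exist.
Find 3^(-1) mod 10 by the extended Euclidean algorithm:
10 = 3 × 3 + 1  ⟹  1 = (1)·10 + (-3)·3
So (-3)·3 ≡ 1 (mod 10), i.e. 3^(-1) ≡ -3 ≡ 7 (mod 10).
x ≡ 7 × 7 = 49 ≡ 9 (mod 10).
Check: 3 × 9 = 27 ≡ 7 (mod 10).
Unique solution: x ≡ 9 (mod 10)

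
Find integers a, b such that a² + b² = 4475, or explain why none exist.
Not possible

Factorization: 4475 = 5^2 × 179
By Fermat: n is sum of two squares iff every prime p ≡ 3 (mod 4) appears to even power.
Prime(s) ≡ 3 (mod 4) with odd exponent: [(179, 1)]
Therefore 4475 cannot be expressed as a² + b².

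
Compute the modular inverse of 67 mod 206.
123

gcd(67, 206) = 1, so the inverse exists.
Extended Euclidean algorithm on (206, 67):
206 = 3 × 67 + 5  ⟹  5 = (1)·206 + (-3)·67
67 = 13 × 5 + 2  ⟹  2 = (-13)·206 + (40)·67
5 = 2 × 2 + 1  ⟹  1 = (27)·206 + (-83)·67
So (-83)·67 ≡ 1 (mod 206), i.e. 67^(-1) ≡ -83 ≡ 123 (mod 206).
Check: 67 × 123 = 8241 ≡ 1 (mod 206)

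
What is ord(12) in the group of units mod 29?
4

29 is prime, so ord(12) divides φ(29) = 28.
Divisors of 28: 1, 2, 4, 7, 14, 28.
Repeated squaring: 12^1 ≡ 12, 12^2 ≡ 28, 12^4 ≡ 1, 12^8 ≡ 1, 12^16 ≡ 1 (mod 29).
Test 12^d mod 29 for each divisor d in increasing order:
12^1 ≡ 12
12^2 ≡ 28
12^4 ≡ 1  ← first divisor giving 1
The order is 4.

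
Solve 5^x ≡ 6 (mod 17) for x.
3

Baby-step giant-step with step n = ⌈√17⌉ = 5.
Baby steps 5^j mod 17 (j:value) for j=0..4: 0:1, 1:5, 2:8, 3:6, 4:13.
h = 6 is already in the table at j=3, so x = 3.
Check: 5^3 ≡ 6 (mod 17).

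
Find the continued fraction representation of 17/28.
[0; 1, 1, 1, 1, 5]

Euclidean algorithm steps:
17 = 0 × 28 + 17
28 = 1 × 17 + 11
17 = 1 × 11 + 6
11 = 1 × 6 + 5
6 = 1 × 5 + 1
5 = 5 × 1 + 0
Continued fraction: [0; 1, 1, 1, 1, 5]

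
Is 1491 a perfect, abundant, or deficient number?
deficient

Proper divisors of 1491: sum = 1 + 3 + 7 + 21 + 71 + 213 + 497 = 813
Since 813 < 1491, 1491 is deficient.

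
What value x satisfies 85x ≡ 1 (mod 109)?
59

gcd(85, 109) = 1, so the inverse exists.
Extended Euclidean algorithm on (109, 85):
109 = 1 × 85 + 24  ⟹  24 = (1)·109 + (-1)·85
85 = 3 × 24 + 13  ⟹  13 = (-3)·109 + (4)·85
24 = 1 × 13 + 11  ⟹  11 = (4)·109 + (-5)·85
13 = 1 × 11 + 2  ⟹  2 = (-7)·109 + (9)·85
11 = 5 × 2 + 1  ⟹  1 = (39)·109 + (-50)·85
So (-50)·85 ≡ 1 (mod 109), i.e. 85^(-1) ≡ -50 ≡ 59 (mod 109).
Check: 85 × 59 = 5015 ≡ 1 (mod 109)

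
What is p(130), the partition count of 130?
5371315400

p(n) counts ways to write n as a sum of positive integers (order ignored).
Euler's pentagonal recurrence: p(k) = p(k-1) + p(k-2) - p(k-5) - p(k-7) + p(k-12) + p(k-15) - ... (offsets j(3j∓1)/2, signs ++--, p(0)=1, p(<0)=0).
DP table for k = 0..129: p(0)=1, p(1)=1, p(2)=2, p(3)=3, p(4)=5, p(5)=7, p(6)=11, p(7)=15, p(8)=22, p(9)=30, p(10)=42, p(11)=56, p(12)=77, p(13)=101, p(14)=135, p(15)=176, p(16)=231, p(17)=297, p(18)=385, p(19)=490, p(20)=627, p(21)=792, p(22)=1002, p(23)=1255, p(24)=1575, p(25)=1958, p(26)=2436, p(27)=3010, p(28)=3718, p(29)=4565, p(30)=5604, p(31)=6842, p(32)=8349, p(33)=10143, p(34)=12310, p(35)=14883, p(36)=17977, p(37)=21637, p(38)=26015, p(39)=31185, p(40)=37338, p(41)=44583, p(42)=53174, p(43)=63261, p(44)=75175, p(45)=89134, p(46)=105558, p(47)=124754, p(48)=147273, p(49)=173525, p(50)=204226, p(51)=239943, p(52)=281589, p(53)=329931, p(54)=386155, p(55)=451276, p(56)=526823, p(57)=614154, p(58)=715220, p(59)=831820, p(60)=966467, p(61)=1121505, p(62)=1300156, p(63)=1505499, p(64)=1741630, p(65)=2012558, p(66)=2323520, p(67)=2679689, p(68)=3087735, p(69)=3554345, p(70)=4087968, p(71)=4697205, p(72)=5392783, p(73)=6185689, p(74)=7089500, p(75)=8118264, p(76)=9289091, p(77)=10619863, p(78)=12132164, p(79)=13848650, p(80)=15796476, p(81)=18004327, p(82)=20506255, p(83)=23338469, p(84)=26543660, p(85)=30167357, p(86)=34262962, p(87)=38887673, p(88)=44108109, p(89)=49995925, p(90)=56634173, p(91)=64112359, p(92)=72533807, p(93)=82010177, p(94)=92669720, p(95)=104651419, p(96)=118114304, p(97)=133230930, p(98)=150198136, p(99)=169229875, p(100)=190569292, p(101)=214481126, p(102)=241265379, p(103)=271248950, p(104)=304801365, p(105)=342325709, p(106)=384276336, p(107)=431149389, p(108)=483502844, p(109)=541946240, p(110)=607163746, p(111)=679903203, p(112)=761002156, p(113)=851376628, p(114)=952050665, p(115)=1064144451, p(116)=1188908248, p(117)=1327710076, p(118)=1482074143, p(119)=1653668665, p(120)=1844349560, p(121)=2056148051, p(122)=2291320912, p(123)=2552338241, p(124)=2841940500, p(125)=3163127352, p(126)=3519222692, p(127)=3913864295, p(128)=4351078600, p(129)=4835271870.
Final step: p(130) = p(129) + p(128) - p(125) - p(123) + p(118) + p(115) - p(108) - p(104) + p(95) + p(90) - p(79) - p(73) + p(60) + p(53) - p(38) - p(30) + p(13) + p(4)
= 4835271870 + 4351078600 - 3163127352 - 2552338241 + 1482074143 + 1064144451 - 483502844 - 304801365 + 104651419 + 56634173 - 13848650 - 6185689 + 966467 + 329931 - 26015 - 5604 + 101 + 5
= 5371315400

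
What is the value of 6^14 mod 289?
43

Repeated squaring. Binary of 14 = 1110.
6^1 ≡ 6 (mod 289); 6^2 ≡ 36 (mod 289); 6^4 ≡ 140 (mod 289); 6^8 ≡ 237 (mod 289)
6^14 = 6^2 × 6^4 × 6^8 ≡ 43 (mod 289)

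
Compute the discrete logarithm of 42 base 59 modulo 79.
22

Baby-step giant-step with step n = ⌈√79⌉ = 9.
Baby steps 59^j mod 79 (j:value) for j=0..8: 0:1, 1:59, 2:5, 3:58, 4:25, 5:53, 6:46, 7:28, 8:72.
Giant-step multiplier: 59^(-9) ≡ 59^(78-9) = 59^69 ≡ 57 (mod 79).
Giant steps γ_i = 42·57^i mod 79: γ_0=42, γ_1=24, γ_2=25 (in table at j=4).
x = i·n + j = 2·9 + 4 = 22.
Check: 59^22 ≡ 42 (mod 79).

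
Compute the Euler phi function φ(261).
168

261 = 3^2 × 29
φ(n) = n × ∏(1 - 1/p) for each prime p dividing n
φ(261) = 261 × (1 - 1/3) × (1 - 1/29) = 168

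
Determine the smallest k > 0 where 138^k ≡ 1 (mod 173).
43

173 is prime, so ord(138) divides φ(173) = 172.
Divisors of 172: 1, 2, 4, 43, 86, 172.
Repeated squaring: 138^1 ≡ 138, 138^2 ≡ 14, 138^4 ≡ 23, 138^8 ≡ 10, 138^16 ≡ 100, 138^32 ≡ 139, 138^64 ≡ 118, 138^128 ≡ 84 (mod 173).
Test 138^d mod 173 for each divisor d in increasing order:
138^1 ≡ 138
138^2 ≡ 14
138^4 ≡ 23
138^43 = 138^32·138^8·138^2·138^1 ≡ 1  ← first divisor giving 1
The order is 43.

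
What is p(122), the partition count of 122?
2291320912

p(n) counts ways to write n as a sum of positive integers (order ignored).
Euler's pentagonal recurrence: p(k) = p(k-1) + p(k-2) - p(k-5) - p(k-7) + p(k-12) + p(k-15) - ... (offsets j(3j∓1)/2, signs ++--, p(0)=1, p(<0)=0).
DP table for k = 0..121: p(0)=1, p(1)=1, p(2)=2, p(3)=3, p(4)=5, p(5)=7, p(6)=11, p(7)=15, p(8)=22, p(9)=30, p(10)=42, p(11)=56, p(12)=77, p(13)=101, p(14)=135, p(15)=176, p(16)=231, p(17)=297, p(18)=385, p(19)=490, p(20)=627, p(21)=792, p(22)=1002, p(23)=1255, p(24)=1575, p(25)=1958, p(26)=2436, p(27)=3010, p(28)=3718, p(29)=4565, p(30)=5604, p(31)=6842, p(32)=8349, p(33)=10143, p(34)=12310, p(35)=14883, p(36)=17977, p(37)=21637, p(38)=26015, p(39)=31185, p(40)=37338, p(41)=44583, p(42)=53174, p(43)=63261, p(44)=75175, p(45)=89134, p(46)=105558, p(47)=124754, p(48)=147273, p(49)=173525, p(50)=204226, p(51)=239943, p(52)=281589, p(53)=329931, p(54)=386155, p(55)=451276, p(56)=526823, p(57)=614154, p(58)=715220, p(59)=831820, p(60)=966467, p(61)=1121505, p(62)=1300156, p(63)=1505499, p(64)=1741630, p(65)=2012558, p(66)=2323520, p(67)=2679689, p(68)=3087735, p(69)=3554345, p(70)=4087968, p(71)=4697205, p(72)=5392783, p(73)=6185689, p(74)=7089500, p(75)=8118264, p(76)=9289091, p(77)=10619863, p(78)=12132164, p(79)=13848650, p(80)=15796476, p(81)=18004327, p(82)=20506255, p(83)=23338469, p(84)=26543660, p(85)=30167357, p(86)=34262962, p(87)=38887673, p(88)=44108109, p(89)=49995925, p(90)=56634173, p(91)=64112359, p(92)=72533807, p(93)=82010177, p(94)=92669720, p(95)=104651419, p(96)=118114304, p(97)=133230930, p(98)=150198136, p(99)=169229875, p(100)=190569292, p(101)=214481126, p(102)=241265379, p(103)=271248950, p(104)=304801365, p(105)=342325709, p(106)=384276336, p(107)=431149389, p(108)=483502844, p(109)=541946240, p(110)=607163746, p(111)=679903203, p(112)=761002156, p(113)=851376628, p(114)=952050665, p(115)=1064144451, p(116)=1188908248, p(117)=1327710076, p(118)=1482074143, p(119)=1653668665, p(120)=1844349560, p(121)=2056148051.
Final step: p(122) = p(121) + p(120) - p(117) - p(115) + p(110) + p(107) - p(100) - p(96) + p(87) + p(82) - p(71) - p(65) + p(52) + p(45) - p(30) - p(22) + p(5)
= 2056148051 + 1844349560 - 1327710076 - 1064144451 + 607163746 + 431149389 - 190569292 - 118114304 + 38887673 + 20506255 - 4697205 - 2012558 + 281589 + 89134 - 5604 - 1002 + 7
= 2291320912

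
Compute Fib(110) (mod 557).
180

Matrix identity: Q^n = [[F_(n+1), F_n], [F_n, F_(n-1)]] with Q = [[1,1],[1,0]].
n = 110 = 1101110₂. Square-and-multiply, entries mod 557:
Q^1 = [[1,1],[1,0]]
Q^3 = (Q^1)²·Q = [[3,2],[2,1]]
Q^6 = (Q^3)² = [[13,8],[8,5]]
Q^13 = (Q^6)²·Q = [[377,233],[233,144]]
Q^27 = (Q^13)²·Q = [[321,354],[354,524]]
Q^55 = (Q^27)²·Q = [[8,544],[544,21]]
Q^110 = (Q^55)² = [[233,180],[180,53]]
F_110 mod 557 = Q^110[0][1] = 180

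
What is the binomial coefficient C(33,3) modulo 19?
3

Using Lucas' theorem:
Write n=33 and k=3 in base 19:
n in base 19: [1, 14]
k in base 19: [0, 3]
C(33,3) mod 19 = ∏ C(n_i, k_i) mod 19
Digit binomials (mod 19): C(1,0) = 1; C(14,3) = 364 ≡ 3
Product: 1 × 3 = 3 ≡ 3 (mod 19)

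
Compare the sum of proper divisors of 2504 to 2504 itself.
deficient

Proper divisors of 2504: sum = 1 + 2 + 4 + 8 + 313 + 626 + 1252 = 2206
Since 2206 < 2504, 2504 is deficient.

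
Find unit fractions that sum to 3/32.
1/11 + 1/352

Greedy algorithm:
3/32: ceiling(32/3) = 11, use 1/11
1/352: ceiling(352/1) = 352, use 1/352
Result: 3/32 = 1/11 + 1/352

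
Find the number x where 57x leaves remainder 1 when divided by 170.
3

gcd(57, 170) = 1, so the inverse exists.
Extended Euclidean algorithm on (170, 57):
170 = 2 × 57 + 56  ⟹  56 = (1)·170 + (-2)·57
57 = 1 × 56 + 1  ⟹  1 = (-1)·170 + (3)·57
So (3)·57 ≡ 1 (mod 170), i.e. 57^(-1) ≡ 3 (mod 170).
Check: 57 × 3 = 171 ≡ 1 (mod 170)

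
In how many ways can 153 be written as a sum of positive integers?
54770336324

p(n) counts ways to write n as a sum of positive integers (order ignored).
Euler's pentagonal recurrence: p(k) = p(k-1) + p(k-2) - p(k-5) - p(k-7) + p(k-12) + p(k-15) - ... (offsets j(3j∓1)/2, signs ++--, p(0)=1, p(<0)=0).
DP table for k = 0..152: p(0)=1, p(1)=1, p(2)=2, p(3)=3, p(4)=5, p(5)=7, p(6)=11, p(7)=15, p(8)=22, p(9)=30, p(10)=42, p(11)=56, p(12)=77, p(13)=101, p(14)=135, p(15)=176, p(16)=231, p(17)=297, p(18)=385, p(19)=490, p(20)=627, p(21)=792, p(22)=1002, p(23)=1255, p(24)=1575, p(25)=1958, p(26)=2436, p(27)=3010, p(28)=3718, p(29)=4565, p(30)=5604, p(31)=6842, p(32)=8349, p(33)=10143, p(34)=12310, p(35)=14883, p(36)=17977, p(37)=21637, p(38)=26015, p(39)=31185, p(40)=37338, p(41)=44583, p(42)=53174, p(43)=63261, p(44)=75175, p(45)=89134, p(46)=105558, p(47)=124754, p(48)=147273, p(49)=173525, p(50)=204226, p(51)=239943, p(52)=281589, p(53)=329931, p(54)=386155, p(55)=451276, p(56)=526823, p(57)=614154, p(58)=715220, p(59)=831820, p(60)=966467, p(61)=1121505, p(62)=1300156, p(63)=1505499, p(64)=1741630, p(65)=2012558, p(66)=2323520, p(67)=2679689, p(68)=3087735, p(69)=3554345, p(70)=4087968, p(71)=4697205, p(72)=5392783, p(73)=6185689, p(74)=7089500, p(75)=8118264, p(76)=9289091, p(77)=10619863, p(78)=12132164, p(79)=13848650, p(80)=15796476, p(81)=18004327, p(82)=20506255, p(83)=23338469, p(84)=26543660, p(85)=30167357, p(86)=34262962, p(87)=38887673, p(88)=44108109, p(89)=49995925, p(90)=56634173, p(91)=64112359, p(92)=72533807, p(93)=82010177, p(94)=92669720, p(95)=104651419, p(96)=118114304, p(97)=133230930, p(98)=150198136, p(99)=169229875, p(100)=190569292, p(101)=214481126, p(102)=241265379, p(103)=271248950, p(104)=304801365, p(105)=342325709, p(106)=384276336, p(107)=431149389, p(108)=483502844, p(109)=541946240, p(110)=607163746, p(111)=679903203, p(112)=761002156, p(113)=851376628, p(114)=952050665, p(115)=1064144451, p(116)=1188908248, p(117)=1327710076, p(118)=1482074143, p(119)=1653668665, p(120)=1844349560, p(121)=2056148051, p(122)=2291320912, p(123)=2552338241, p(124)=2841940500, p(125)=3163127352, p(126)=3519222692, p(127)=3913864295, p(128)=4351078600, p(129)=4835271870, p(130)=5371315400, p(131)=5964539504, p(132)=6620830889, p(133)=7346629512, p(134)=8149040695, p(135)=9035836076, p(136)=10015581680, p(137)=11097645016, p(138)=12292341831, p(139)=13610949895, p(140)=15065878135, p(141)=16670689208, p(142)=18440293320, p(143)=20390982757, p(144)=22540654445, p(145)=24908858009, p(146)=27517052599, p(147)=30388671978, p(148)=33549419497, p(149)=37027355200, p(150)=40853235313, p(151)=45060624582, p(152)=49686288421.
Final step: p(153) = p(152) + p(151) - p(148) - p(146) + p(141) + p(138) - p(131) - p(127) + p(118) + p(113) - p(102) - p(96) + p(83) + p(76) - p(61) - p(53) + p(36) + p(27) - p(8)
= 49686288421 + 45060624582 - 33549419497 - 27517052599 + 16670689208 + 12292341831 - 5964539504 - 3913864295 + 1482074143 + 851376628 - 241265379 - 118114304 + 23338469 + 9289091 - 1121505 - 329931 + 17977 + 3010 - 22
= 54770336324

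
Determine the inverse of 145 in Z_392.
73

gcd(145, 392) = 1, so the inverse exists.
Extended Euclidean algorithm on (392, 145):
392 = 2 × 145 + 102  ⟹  102 = (1)·392 + (-2)·145
145 = 1 × 102 + 43  ⟹  43 = (-1)·392 + (3)·145
102 = 2 × 43 + 16  ⟹  16 = (3)·392 + (-8)·145
43 = 2 × 16 + 11  ⟹  11 = (-7)·392 + (19)·145
16 = 1 × 11 + 5  ⟹  5 = (10)·392 + (-27)·145
11 = 2 × 5 + 1  ⟹  1 = (-27)·392 + (73)·145
So (73)·145 ≡ 1 (mod 392), i.e. 145^(-1) ≡ 73 (mod 392).
Check: 145 × 73 = 10585 ≡ 1 (mod 392)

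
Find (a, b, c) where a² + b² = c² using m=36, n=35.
(71, 2520, 2521)

Euclid's formula: a = m² - n², b = 2mn, c = m² + n²
m = 36, n = 35
a = 36² - 35² = 1296 - 1225 = 71
b = 2 × 36 × 35 = 2520
c = 36² + 35² = 1296 + 1225 = 2521
Verification: 71² + 2520² = 5041 + 6350400 = 6355441 = 2521² ✓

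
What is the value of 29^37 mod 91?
29

Repeated squaring. Binary of 37 = 100101.
29^1 ≡ 29 (mod 91); 29^2 ≡ 22 (mod 91); 29^4 ≡ 29 (mod 91); 29^8 ≡ 22 (mod 91); 29^16 ≡ 29 (mod 91); 29^32 ≡ 22 (mod 91)
29^37 = 29^1 × 29^4 × 29^32 ≡ 29 (mod 91)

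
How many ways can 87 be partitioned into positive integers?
38887673

p(n) counts ways to write n as a sum of positive integers (order ignored).
Euler's pentagonal recurrence: p(k) = p(k-1) + p(k-2) - p(k-5) - p(k-7) + p(k-12) + p(k-15) - ... (offsets j(3j∓1)/2, signs ++--, p(0)=1, p(<0)=0).
DP table for k = 0..86: p(0)=1, p(1)=1, p(2)=2, p(3)=3, p(4)=5, p(5)=7, p(6)=11, p(7)=15, p(8)=22, p(9)=30, p(10)=42, p(11)=56, p(12)=77, p(13)=101, p(14)=135, p(15)=176, p(16)=231, p(17)=297, p(18)=385, p(19)=490, p(20)=627, p(21)=792, p(22)=1002, p(23)=1255, p(24)=1575, p(25)=1958, p(26)=2436, p(27)=3010, p(28)=3718, p(29)=4565, p(30)=5604, p(31)=6842, p(32)=8349, p(33)=10143, p(34)=12310, p(35)=14883, p(36)=17977, p(37)=21637, p(38)=26015, p(39)=31185, p(40)=37338, p(41)=44583, p(42)=53174, p(43)=63261, p(44)=75175, p(45)=89134, p(46)=105558, p(47)=124754, p(48)=147273, p(49)=173525, p(50)=204226, p(51)=239943, p(52)=281589, p(53)=329931, p(54)=386155, p(55)=451276, p(56)=526823, p(57)=614154, p(58)=715220, p(59)=831820, p(60)=966467, p(61)=1121505, p(62)=1300156, p(63)=1505499, p(64)=1741630, p(65)=2012558, p(66)=2323520, p(67)=2679689, p(68)=3087735, p(69)=3554345, p(70)=4087968, p(71)=4697205, p(72)=5392783, p(73)=6185689, p(74)=7089500, p(75)=8118264, p(76)=9289091, p(77)=10619863, p(78)=12132164, p(79)=13848650, p(80)=15796476, p(81)=18004327, p(82)=20506255, p(83)=23338469, p(84)=26543660, p(85)=30167357, p(86)=34262962.
Final step: p(87) = p(86) + p(85) - p(82) - p(80) + p(75) + p(72) - p(65) - p(61) + p(52) + p(47) - p(36) - p(30) + p(17) + p(10)
= 34262962 + 30167357 - 20506255 - 15796476 + 8118264 + 5392783 - 2012558 - 1121505 + 281589 + 124754 - 17977 - 5604 + 297 + 42
= 38887673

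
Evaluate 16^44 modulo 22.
20

Repeated squaring. Binary of 44 = 101100.
16^1 ≡ 16 (mod 22); 16^2 ≡ 14 (mod 22); 16^4 ≡ 20 (mod 22); 16^8 ≡ 4 (mod 22); 16^16 ≡ 16 (mod 22); 16^32 ≡ 14 (mod 22)
16^44 = 16^4 × 16^8 × 16^32 ≡ 20 (mod 22)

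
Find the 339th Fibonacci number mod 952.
338

Matrix identity: Q^n = [[F_(n+1), F_n], [F_n, F_(n-1)]] with Q = [[1,1],[1,0]].
n = 339 = 101010011₂. Square-and-multiply, entries mod 952:
Q^1 = [[1,1],[1,0]]
Q^2 = (Q^1)² = [[2,1],[1,1]]
Q^5 = (Q^2)²·Q = [[8,5],[5,3]]
Q^10 = (Q^5)² = [[89,55],[55,34]]
Q^21 = (Q^10)²·Q = [[575,474],[474,101]]
Q^42 = (Q^21)² = [[285,552],[552,685]]
Q^84 = (Q^42)² = [[369,416],[416,905]]
Q^169 = (Q^84)²·Q = [[489,769],[769,672]]
Q^339 = (Q^169)²·Q = [[171,338],[338,785]]
F_339 mod 952 = Q^339[0][1] = 338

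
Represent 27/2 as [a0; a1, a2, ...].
[13; 2]

Euclidean algorithm steps:
27 = 13 × 2 + 1
2 = 2 × 1 + 0
Continued fraction: [13; 2]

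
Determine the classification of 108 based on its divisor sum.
abundant

Proper divisors of 108: sum = 1 + 2 + 3 + 4 + 6 + 9 + 12 + 18 + 27 + 36 + 54 = 172
Since 172 > 108, 108 is abundant.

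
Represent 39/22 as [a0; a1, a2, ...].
[1; 1, 3, 2, 2]

Euclidean algorithm steps:
39 = 1 × 22 + 17
22 = 1 × 17 + 5
17 = 3 × 5 + 2
5 = 2 × 2 + 1
2 = 2 × 1 + 0
Continued fraction: [1; 1, 3, 2, 2]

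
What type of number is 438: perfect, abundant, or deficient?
abundant

Proper divisors of 438: sum = 1 + 2 + 3 + 6 + 73 + 146 + 219 = 450
Since 450 > 438, 438 is abundant.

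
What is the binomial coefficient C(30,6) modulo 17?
16

Using Lucas' theorem:
Write n=30 and k=6 in base 17:
n in base 17: [1, 13]
k in base 17: [0, 6]
C(30,6) mod 17 = ∏ C(n_i, k_i) mod 17
Digit binomials (mod 17): C(1,0) = 1; C(13,6) = 1716 ≡ 16
Product: 1 × 16 = 16 ≡ 16 (mod 17)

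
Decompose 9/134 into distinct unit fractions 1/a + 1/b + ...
1/15 + 1/2010

Greedy algorithm:
9/134: ceiling(134/9) = 15, use 1/15
1/2010: ceiling(2010/1) = 2010, use 1/2010
Result: 9/134 = 1/15 + 1/2010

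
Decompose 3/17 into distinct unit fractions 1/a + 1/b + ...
1/6 + 1/102

Greedy algorithm:
3/17: ceiling(17/3) = 6, use 1/6
1/102: ceiling(102/1) = 102, use 1/102
Result: 3/17 = 1/6 + 1/102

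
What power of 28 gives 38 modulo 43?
26

Baby-step giant-step with step n = ⌈√43⌉ = 7.
Baby steps 28^j mod 43 (j:value) for j=0..6: 0:1, 1:28, 2:10, 3:22, 4:14, 5:5, 6:11.
Giant-step multiplier: 28^(-7) ≡ 28^(42-7) = 28^35 ≡ 37 (mod 43).
Giant steps γ_i = 38·37^i mod 43: γ_0=38, γ_1=30, γ_2=35, γ_3=5 (in table at j=5).
x = i·n + j = 3·7 + 5 = 26.
Check: 28^26 ≡ 38 (mod 43).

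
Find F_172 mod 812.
235

Matrix identity: Q^n = [[F_(n+1), F_n], [F_n, F_(n-1)]] with Q = [[1,1],[1,0]].
n = 172 = 10101100₂. Square-and-multiply, entries mod 812:
Q^1 = [[1,1],[1,0]]
Q^2 = (Q^1)² = [[2,1],[1,1]]
Q^5 = (Q^2)²·Q = [[8,5],[5,3]]
Q^10 = (Q^5)² = [[89,55],[55,34]]
Q^21 = (Q^10)²·Q = [[659,390],[390,269]]
Q^43 = (Q^21)²·Q = [[697,117],[117,580]]
Q^86 = (Q^43)² = [[118,1],[1,117]]
Q^172 = (Q^86)² = [[121,235],[235,698]]
F_172 mod 812 = Q^172[0][1] = 235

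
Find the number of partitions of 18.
385

p(n) counts ways to write n as a sum of positive integers (order ignored).
Euler's pentagonal recurrence: p(k) = p(k-1) + p(k-2) - p(k-5) - p(k-7) + p(k-12) + p(k-15) - ... (offsets j(3j∓1)/2, signs ++--, p(0)=1, p(<0)=0).
DP table for k = 0..17: p(0)=1, p(1)=1, p(2)=2, p(3)=3, p(4)=5, p(5)=7, p(6)=11, p(7)=15, p(8)=22, p(9)=30, p(10)=42, p(11)=56, p(12)=77, p(13)=101, p(14)=135, p(15)=176, p(16)=231, p(17)=297.
Final step: p(18) = p(17) + p(16) - p(13) - p(11) + p(6) + p(3)
= 297 + 231 - 101 - 56 + 11 + 3
= 385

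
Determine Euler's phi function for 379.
378

379 = 379
φ(n) = n × ∏(1 - 1/p) for each prime p dividing n
φ(379) = 379 × (1 - 1/379) = 378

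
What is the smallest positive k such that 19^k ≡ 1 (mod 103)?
51

103 is prime, so ord(19) divides φ(103) = 102.
Divisors of 102: 1, 2, 3, 6, 17, 34, 51, 102.
Repeated squaring: 19^1 ≡ 19, 19^2 ≡ 52, 19^4 ≡ 26, 19^8 ≡ 58, 19^16 ≡ 68, 19^32 ≡ 92, 19^64 ≡ 18 (mod 103).
Test 19^d mod 103 for each divisor d in increasing order:
19^1 ≡ 19
19^2 ≡ 52
19^3 = 19^2·19^1 ≡ 61
19^6 = 19^4·19^2 ≡ 13
19^17 = 19^16·19^1 ≡ 56
19^34 = 19^32·19^2 ≡ 46
19^51 = 19^32·19^16·19^2·19^1 ≡ 1  ← first divisor giving 1
The order is 51.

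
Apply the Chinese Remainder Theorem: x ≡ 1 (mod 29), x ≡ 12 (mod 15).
117

Using Chinese Remainder Theorem:
M = 29 × 15 = 435
M1 = 15, M2 = 29
y1 = 15^(-1) mod 29 = 2
y2 = 29^(-1) mod 15 = 14
x = (1×15×2 + 12×29×14) mod 435 = 117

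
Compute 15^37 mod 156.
15

Repeated squaring. Binary of 37 = 100101.
15^1 ≡ 15 (mod 156); 15^2 ≡ 69 (mod 156); 15^4 ≡ 81 (mod 156); 15^8 ≡ 9 (mod 156); 15^16 ≡ 81 (mod 156); 15^32 ≡ 9 (mod 156)
15^37 = 15^1 × 15^4 × 15^32 ≡ 15 (mod 156)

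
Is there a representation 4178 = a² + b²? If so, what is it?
37² + 53² (a=37, b=53)

Factorization: 4178 = 2 × 2089
By Fermat: n is sum of two squares iff every prime p ≡ 3 (mod 4) appears to even power.
All primes ≡ 3 (mod 4) appear to even power.
Search a = 0, 1, 2, … for 4178 - a² a perfect square: first hit at a = 37: 4178 - 1369 = 2809 = 53².
4178 = 37² + 53² = 1369 + 2809 ✓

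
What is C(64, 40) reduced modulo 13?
9

Using Lucas' theorem:
Write n=64 and k=40 in base 13:
n in base 13: [4, 12]
k in base 13: [3, 1]
C(64,40) mod 13 = ∏ C(n_i, k_i) mod 13
Digit binomials (mod 13): C(4,3) = 4; C(12,1) = 12
Product: 4 × 12 = 48 ≡ 9 (mod 13)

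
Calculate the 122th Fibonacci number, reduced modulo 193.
159

Matrix identity: Q^n = [[F_(n+1), F_n], [F_n, F_(n-1)]] with Q = [[1,1],[1,0]].
n = 122 = 1111010₂. Square-and-multiply, entries mod 193:
Q^1 = [[1,1],[1,0]]
Q^3 = (Q^1)²·Q = [[3,2],[2,1]]
Q^7 = (Q^3)²·Q = [[21,13],[13,8]]
Q^15 = (Q^7)²·Q = [[22,31],[31,184]]
Q^30 = (Q^15)² = [[94,17],[17,77]]
Q^61 = (Q^30)²·Q = [[66,54],[54,12]]
Q^122 = (Q^61)² = [[131,159],[159,165]]
F_122 mod 193 = Q^122[0][1] = 159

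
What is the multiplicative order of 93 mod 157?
13

157 is prime, so ord(93) divides φ(157) = 156.
Divisors of 156: 1, 2, 3, 4, 6, 12, 13, 26, 39, 52, 78, 156.
Repeated squaring: 93^1 ≡ 93, 93^2 ≡ 14, 93^4 ≡ 39, 93^8 ≡ 108, 93^16 ≡ 46, 93^32 ≡ 75, 93^64 ≡ 130, 93^128 ≡ 101 (mod 157).
Test 93^d mod 157 for each divisor d in increasing order:
93^1 ≡ 93
93^2 ≡ 14
93^3 = 93^2·93^1 ≡ 46
93^4 ≡ 39
93^6 = 93^4·93^2 ≡ 75
93^12 = 93^8·93^4 ≡ 130
93^13 = 93^8·93^4·93^1 ≡ 1  ← first divisor giving 1
The order is 13.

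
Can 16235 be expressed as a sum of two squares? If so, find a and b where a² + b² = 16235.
Not possible

Factorization: 16235 = 5 × 17 × 191
By Fermat: n is sum of two squares iff every prime p ≡ 3 (mod 4) appears to even power.
Prime(s) ≡ 3 (mod 4) with odd exponent: [(191, 1)]
Therefore 16235 cannot be expressed as a² + b².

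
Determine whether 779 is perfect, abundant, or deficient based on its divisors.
deficient

Proper divisors of 779: sum = 1 + 19 + 41 = 61
Since 61 < 779, 779 is deficient.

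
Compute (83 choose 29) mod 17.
1

Using Lucas' theorem:
Write n=83 and k=29 in base 17:
n in base 17: [4, 15]
k in base 17: [1, 12]
C(83,29) mod 17 = ∏ C(n_i, k_i) mod 17
Digit binomials (mod 17): C(4,1) = 4; C(15,12) = 455 ≡ 13
Product: 4 × 13 = 52 ≡ 1 (mod 17)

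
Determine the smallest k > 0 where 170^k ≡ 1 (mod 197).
196

197 is prime, so ord(170) divides φ(197) = 196.
Divisors of 196: 1, 2, 4, 7, 14, 28, 49, 98, 196.
Repeated squaring: 170^1 ≡ 170, 170^2 ≡ 138, 170^4 ≡ 132, 170^8 ≡ 88, 170^16 ≡ 61, 170^32 ≡ 175, 170^64 ≡ 90, 170^128 ≡ 23 (mod 197).
Test 170^d mod 197 for each divisor d in increasing order:
170^1 ≡ 170
170^2 ≡ 138
170^4 ≡ 132
170^7 = 170^4·170^2·170^1 ≡ 77
170^14 = 170^8·170^4·170^2 ≡ 19
170^28 = 170^16·170^8·170^4 ≡ 164
170^49 = 170^32·170^16·170^1 ≡ 183
170^98 = 170^64·170^32·170^2 ≡ 196
170^196 = 170^128·170^64·170^4 ≡ 1  ← first divisor giving 1
The order is 196.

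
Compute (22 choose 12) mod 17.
0

Using Lucas' theorem:
Write n=22 and k=12 in base 17:
n in base 17: [1, 5]
k in base 17: [0, 12]
C(22,12) mod 17 = ∏ C(n_i, k_i) mod 17
Digit binomials (mod 17): C(1,0) = 1; C(5,12) = 0 (k_i > n_i)
Product: 1 × 0 = 0 ≡ 0 (mod 17)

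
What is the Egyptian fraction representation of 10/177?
1/18 + 1/1062

Greedy algorithm:
10/177: ceiling(177/10) = 18, use 1/18
1/1062: ceiling(1062/1) = 1062, use 1/1062
Result: 10/177 = 1/18 + 1/1062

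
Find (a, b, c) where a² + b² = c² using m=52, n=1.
(2703, 104, 2705)

Euclid's formula: a = m² - n², b = 2mn, c = m² + n²
m = 52, n = 1
a = 52² - 1² = 2704 - 1 = 2703
b = 2 × 52 × 1 = 104
c = 52² + 1² = 2704 + 1 = 2705
Verification: 2703² + 104² = 7306209 + 10816 = 7317025 = 2705² ✓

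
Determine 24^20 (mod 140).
16

Repeated squaring. Binary of 20 = 10100.
24^1 ≡ 24 (mod 140); 24^2 ≡ 16 (mod 140); 24^4 ≡ 116 (mod 140); 24^8 ≡ 16 (mod 140); 24^16 ≡ 116 (mod 140)
24^20 = 24^4 × 24^16 ≡ 16 (mod 140)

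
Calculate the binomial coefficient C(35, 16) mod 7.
0

Using Lucas' theorem:
Write n=35 and k=16 in base 7:
n in base 7: [5, 0]
k in base 7: [2, 2]
C(35,16) mod 7 = ∏ C(n_i, k_i) mod 7
Digit binomials (mod 7): C(5,2) = 10 ≡ 3; C(0,2) = 0 (k_i > n_i)
Product: 3 × 0 = 0 ≡ 0 (mod 7)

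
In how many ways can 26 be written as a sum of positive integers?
2436

p(n) counts ways to write n as a sum of positive integers (order ignored).
Euler's pentagonal recurrence: p(k) = p(k-1) + p(k-2) - p(k-5) - p(k-7) + p(k-12) + p(k-15) - ... (offsets j(3j∓1)/2, signs ++--, p(0)=1, p(<0)=0).
DP table for k = 0..25: p(0)=1, p(1)=1, p(2)=2, p(3)=3, p(4)=5, p(5)=7, p(6)=11, p(7)=15, p(8)=22, p(9)=30, p(10)=42, p(11)=56, p(12)=77, p(13)=101, p(14)=135, p(15)=176, p(16)=231, p(17)=297, p(18)=385, p(19)=490, p(20)=627, p(21)=792, p(22)=1002, p(23)=1255, p(24)=1575, p(25)=1958.
Final step: p(26) = p(25) + p(24) - p(21) - p(19) + p(14) + p(11) - p(4) - p(0)
= 1958 + 1575 - 792 - 490 + 135 + 56 - 5 - 1
= 2436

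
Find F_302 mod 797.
152

Matrix identity: Q^n = [[F_(n+1), F_n], [F_n, F_(n-1)]] with Q = [[1,1],[1,0]].
n = 302 = 100101110₂. Square-and-multiply, entries mod 797:
Q^1 = [[1,1],[1,0]]
Q^2 = (Q^1)² = [[2,1],[1,1]]
Q^4 = (Q^2)² = [[5,3],[3,2]]
Q^9 = (Q^4)²·Q = [[55,34],[34,21]]
Q^18 = (Q^9)² = [[196,193],[193,3]]
Q^37 = (Q^18)²·Q = [[101,747],[747,151]]
Q^75 = (Q^37)²·Q = [[101,746],[746,152]]
Q^151 = (Q^75)²·Q = [[696,50],[50,646]]
Q^302 = (Q^151)² = [[746,152],[152,594]]
F_302 mod 797 = Q^302[0][1] = 152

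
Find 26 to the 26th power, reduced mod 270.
136

Repeated squaring. Binary of 26 = 11010.
26^1 ≡ 26 (mod 270); 26^2 ≡ 136 (mod 270); 26^4 ≡ 136 (mod 270); 26^8 ≡ 136 (mod 270); 26^16 ≡ 136 (mod 270)
26^26 = 26^2 × 26^8 × 26^16 ≡ 136 (mod 270)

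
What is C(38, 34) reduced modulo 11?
5

Using Lucas' theorem:
Write n=38 and k=34 in base 11:
n in base 11: [3, 5]
k in base 11: [3, 1]
C(38,34) mod 11 = ∏ C(n_i, k_i) mod 11
Digit binomials (mod 11): C(3,3) = 1; C(5,1) = 5
Product: 1 × 5 = 5 ≡ 5 (mod 11)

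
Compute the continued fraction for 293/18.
[16; 3, 1, 1, 2]

Euclidean algorithm steps:
293 = 16 × 18 + 5
18 = 3 × 5 + 3
5 = 1 × 3 + 2
3 = 1 × 2 + 1
2 = 2 × 1 + 0
Continued fraction: [16; 3, 1, 1, 2]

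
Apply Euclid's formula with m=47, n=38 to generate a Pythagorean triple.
(765, 3572, 3653)

Euclid's formula: a = m² - n², b = 2mn, c = m² + n²
m = 47, n = 38
a = 47² - 38² = 2209 - 1444 = 765
b = 2 × 47 × 38 = 3572
c = 47² + 38² = 2209 + 1444 = 3653
Verification: 765² + 3572² = 585225 + 12759184 = 13344409 = 3653² ✓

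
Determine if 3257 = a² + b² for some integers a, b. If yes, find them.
11² + 56² (a=11, b=56)

Factorization: 3257 = 3257
By Fermat: n is sum of two squares iff every prime p ≡ 3 (mod 4) appears to even power.
All primes ≡ 3 (mod 4) appear to even power.
Search a = 0, 1, 2, … for 3257 - a² a perfect square: first hit at a = 11: 3257 - 121 = 3136 = 56².
3257 = 11² + 56² = 121 + 3136 ✓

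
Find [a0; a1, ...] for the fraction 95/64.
[1; 2, 15, 2]

Euclidean algorithm steps:
95 = 1 × 64 + 31
64 = 2 × 31 + 2
31 = 15 × 2 + 1
2 = 2 × 1 + 0
Continued fraction: [1; 2, 15, 2]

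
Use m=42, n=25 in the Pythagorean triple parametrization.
(1139, 2100, 2389)

Euclid's formula: a = m² - n², b = 2mn, c = m² + n²
m = 42, n = 25
a = 42² - 25² = 1764 - 625 = 1139
b = 2 × 42 × 25 = 2100
c = 42² + 25² = 1764 + 625 = 2389
Verification: 1139² + 2100² = 1297321 + 4410000 = 5707321 = 2389² ✓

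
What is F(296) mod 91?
77

Matrix identity: Q^n = [[F_(n+1), F_n], [F_n, F_(n-1)]] with Q = [[1,1],[1,0]].
n = 296 = 100101000₂. Square-and-multiply, entries mod 91:
Q^1 = [[1,1],[1,0]]
Q^2 = (Q^1)² = [[2,1],[1,1]]
Q^4 = (Q^2)² = [[5,3],[3,2]]
Q^9 = (Q^4)²·Q = [[55,34],[34,21]]
Q^18 = (Q^9)² = [[86,36],[36,50]]
Q^37 = (Q^18)²·Q = [[29,47],[47,73]]
Q^74 = (Q^37)² = [[47,62],[62,76]]
Q^148 = (Q^74)² = [[47,73],[73,65]]
Q^296 = (Q^148)² = [[76,77],[77,90]]
F_296 mod 91 = Q^296[0][1] = 77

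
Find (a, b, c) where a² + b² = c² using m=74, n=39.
(3955, 5772, 6997)

Euclid's formula: a = m² - n², b = 2mn, c = m² + n²
m = 74, n = 39
a = 74² - 39² = 5476 - 1521 = 3955
b = 2 × 74 × 39 = 5772
c = 74² + 39² = 5476 + 1521 = 6997
Verification: 3955² + 5772² = 15642025 + 33315984 = 48958009 = 6997² ✓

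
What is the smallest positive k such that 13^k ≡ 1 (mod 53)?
13

53 is prime, so ord(13) divides φ(53) = 52.
Divisors of 52: 1, 2, 4, 13, 26, 52.
Repeated squaring: 13^1 ≡ 13, 13^2 ≡ 10, 13^4 ≡ 47, 13^8 ≡ 36, 13^16 ≡ 24, 13^32 ≡ 46 (mod 53).
Test 13^d mod 53 for each divisor d in increasing order:
13^1 ≡ 13
13^2 ≡ 10
13^4 ≡ 47
13^13 = 13^8·13^4·13^1 ≡ 1  ← first divisor giving 1
The order is 13.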